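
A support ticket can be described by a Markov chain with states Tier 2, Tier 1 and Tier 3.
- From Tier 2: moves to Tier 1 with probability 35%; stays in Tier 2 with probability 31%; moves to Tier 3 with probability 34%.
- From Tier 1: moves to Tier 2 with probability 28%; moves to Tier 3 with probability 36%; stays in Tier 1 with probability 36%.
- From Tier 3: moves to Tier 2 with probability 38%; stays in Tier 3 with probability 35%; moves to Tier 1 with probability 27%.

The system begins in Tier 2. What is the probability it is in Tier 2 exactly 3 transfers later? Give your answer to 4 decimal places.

0.3247

Propagate the distribution vector 3 transfers from Tier 2.
After 0 transfers: (1.0000, 0.0000, 0.0000)
After 1 transfer: (0.3100, 0.3500, 0.3400)
After 2 transfers: (0.3233, 0.3263, 0.3504)
After 3 transfers: (0.3247, 0.3252, 0.3500)
P(in Tier 2 after 3 transfers) = 0.3247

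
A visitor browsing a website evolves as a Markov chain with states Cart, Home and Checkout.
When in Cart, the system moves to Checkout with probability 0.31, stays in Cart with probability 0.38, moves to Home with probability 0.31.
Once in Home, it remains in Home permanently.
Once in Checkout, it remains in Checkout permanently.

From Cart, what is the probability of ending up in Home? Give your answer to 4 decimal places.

0.5000

Let h(s) be the probability of absorption at Home starting from transient state s. Then h(Home) = 1 and h(Checkout) = 0. By first-step analysis:
h(Cart) = 0.38·h(Cart) + 0.31·1 + 0.31·0
Solving: h(Cart) = 0.5000.
Starting from Cart, the probability is 0.5000.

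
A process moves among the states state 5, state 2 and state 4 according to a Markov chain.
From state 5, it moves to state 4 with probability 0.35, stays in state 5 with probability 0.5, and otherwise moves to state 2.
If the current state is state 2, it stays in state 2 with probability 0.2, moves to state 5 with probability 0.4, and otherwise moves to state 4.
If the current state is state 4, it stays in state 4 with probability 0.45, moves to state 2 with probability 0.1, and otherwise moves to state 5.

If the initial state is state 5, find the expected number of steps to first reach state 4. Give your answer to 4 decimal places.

2.7941

Let t(s) be the expected number of steps to first reach state 4 from state s, with t(state 4) = 0. Conditioning on the first step:
t(state 5) = 1 + 0.5·t(state 5) + 0.15·t(state 2)
t(state 2) = 1 + 0.4·t(state 5) + 0.2·t(state 2)
Solving: t(state 5) = 2.7941, t(state 2) = 2.6471.
Expected steps from state 5 to state 4: 2.7941.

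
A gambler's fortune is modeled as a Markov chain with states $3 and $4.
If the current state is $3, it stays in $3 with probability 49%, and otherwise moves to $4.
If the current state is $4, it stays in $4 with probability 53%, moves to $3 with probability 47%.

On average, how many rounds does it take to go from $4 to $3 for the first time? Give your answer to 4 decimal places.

Let t(s) be the expected number of rounds to first reach $3 from state s, with t($3) = 0. Conditioning on the first round:
t($4) = 1 + 0.53·t($4)
Solving: t($4) = 2.1277.
Expected rounds from $4 to $3: 2.1277.

2.1277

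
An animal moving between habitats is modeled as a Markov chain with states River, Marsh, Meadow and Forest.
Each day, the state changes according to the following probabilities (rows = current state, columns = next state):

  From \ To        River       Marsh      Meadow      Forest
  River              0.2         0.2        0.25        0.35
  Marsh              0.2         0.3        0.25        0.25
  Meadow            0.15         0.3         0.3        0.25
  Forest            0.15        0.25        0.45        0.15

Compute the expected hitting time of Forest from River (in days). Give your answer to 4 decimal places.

3.3497

Let t(s) be the expected number of days to first reach Forest from state s, with t(Forest) = 0. Conditioning on the first day:
t(River) = 1 + 0.2·t(River) + 0.2·t(Marsh) + 0.25·t(Meadow)
t(Marsh) = 1 + 0.2·t(River) + 0.3·t(Marsh) + 0.25·t(Meadow)
t(Meadow) = 1 + 0.15·t(River) + 0.3·t(Marsh) + 0.3·t(Meadow)
Solving: t(River) = 3.3497, t(Marsh) = 3.7218, t(Meadow) = 3.7414.
Expected days from River to Forest: 3.3497.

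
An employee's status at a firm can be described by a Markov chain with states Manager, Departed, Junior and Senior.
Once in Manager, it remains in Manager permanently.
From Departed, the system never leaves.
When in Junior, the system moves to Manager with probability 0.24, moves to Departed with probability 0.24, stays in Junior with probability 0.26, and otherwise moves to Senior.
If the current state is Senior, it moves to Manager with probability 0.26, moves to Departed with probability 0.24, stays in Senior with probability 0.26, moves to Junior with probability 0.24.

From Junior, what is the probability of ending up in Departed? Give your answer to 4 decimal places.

0.4946

Let h(s) be the probability of absorption at Departed starting from transient state s. Then h(Departed) = 1 and h(Manager) = 0. By first-step analysis:
h(Junior) = 0.24·0 + 0.24·1 + 0.26·h(Junior) + 0.26·h(Senior)
h(Senior) = 0.26·0 + 0.24·1 + 0.24·h(Junior) + 0.26·h(Senior)
Solving: h(Junior) = 0.4946, h(Senior) = 0.4847.
Starting from Junior, the probability is 0.4946.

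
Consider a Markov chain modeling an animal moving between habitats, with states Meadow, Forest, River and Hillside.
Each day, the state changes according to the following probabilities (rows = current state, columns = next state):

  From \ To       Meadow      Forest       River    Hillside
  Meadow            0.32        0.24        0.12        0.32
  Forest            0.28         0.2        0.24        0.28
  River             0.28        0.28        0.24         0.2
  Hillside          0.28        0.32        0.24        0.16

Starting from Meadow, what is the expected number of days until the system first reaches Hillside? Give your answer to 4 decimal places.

3.4451

Let t(s) be the expected number of days to first reach Hillside from state s, with t(Hillside) = 0. Conditioning on the first day:
t(Meadow) = 1 + 0.32·t(Meadow) + 0.24·t(Forest) + 0.12·t(River)
t(Forest) = 1 + 0.28·t(Meadow) + 0.2·t(Forest) + 0.24·t(River)
t(River) = 1 + 0.28·t(Meadow) + 0.28·t(Forest) + 0.24·t(River)
Solving: t(Meadow) = 3.4451, t(Forest) = 3.6328, t(River) = 3.9235.
Expected days from Meadow to Hillside: 3.4451.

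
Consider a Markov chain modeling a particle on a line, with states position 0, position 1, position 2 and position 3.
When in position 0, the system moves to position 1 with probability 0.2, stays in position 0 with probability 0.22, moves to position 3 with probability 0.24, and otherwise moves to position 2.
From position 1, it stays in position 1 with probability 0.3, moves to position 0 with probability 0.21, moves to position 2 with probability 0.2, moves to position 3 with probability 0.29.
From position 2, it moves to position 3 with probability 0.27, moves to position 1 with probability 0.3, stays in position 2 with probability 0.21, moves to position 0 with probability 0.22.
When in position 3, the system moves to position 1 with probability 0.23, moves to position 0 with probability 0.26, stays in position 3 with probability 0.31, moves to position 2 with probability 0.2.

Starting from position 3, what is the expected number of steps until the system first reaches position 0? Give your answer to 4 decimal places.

Let t(s) be the expected number of steps to first reach position 0 from state s, with t(position 0) = 0. Conditioning on the first step:
t(position 1) = 1 + 0.3·t(position 1) + 0.2·t(position 2) + 0.29·t(position 3)
t(position 2) = 1 + 0.3·t(position 1) + 0.21·t(position 2) + 0.27·t(position 3)
t(position 3) = 1 + 0.23·t(position 1) + 0.2·t(position 2) + 0.31·t(position 3)
Solving: t(position 1) = 4.4129, t(position 2) = 4.3728, t(position 3) = 4.1877.
Expected steps from position 3 to position 0: 4.1877.

4.1877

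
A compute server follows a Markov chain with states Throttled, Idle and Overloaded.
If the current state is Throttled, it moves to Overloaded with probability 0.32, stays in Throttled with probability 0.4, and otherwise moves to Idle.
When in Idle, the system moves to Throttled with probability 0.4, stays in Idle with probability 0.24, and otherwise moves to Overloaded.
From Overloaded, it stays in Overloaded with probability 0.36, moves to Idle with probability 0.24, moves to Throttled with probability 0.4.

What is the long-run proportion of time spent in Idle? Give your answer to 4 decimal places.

Let the stationary distribution be π with π = πP and π_1 + π_2 + π_3 = 1.
π_1 = 0.4·π_1 + 0.4·π_2 + 0.4·π_3
π_2 = 0.28·π_1 + 0.24·π_2 + 0.24·π_3
Solving with the normalization constraint gives π = (0.4000, 0.2560, 0.3440).
So the stationary probability of Idle is 0.2560.

0.2560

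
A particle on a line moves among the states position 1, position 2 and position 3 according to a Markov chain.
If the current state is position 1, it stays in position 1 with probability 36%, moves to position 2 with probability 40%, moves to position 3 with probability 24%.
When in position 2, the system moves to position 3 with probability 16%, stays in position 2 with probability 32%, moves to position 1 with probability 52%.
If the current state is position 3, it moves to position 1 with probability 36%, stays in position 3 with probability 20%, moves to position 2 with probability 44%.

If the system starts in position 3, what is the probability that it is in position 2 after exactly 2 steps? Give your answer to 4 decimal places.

0.3728

Sum over the intermediate state after 1 step:
P = P(position 3→position 1)·P(position 1→position 2) + P(position 3→position 2)·P(position 2→position 2) + P(position 3→position 3)·P(position 3→position 2)
  = 0.36×0.4 + 0.44×0.32 + 0.2×0.44
  = 0.1440 + 0.1408 + 0.0880 = 0.3728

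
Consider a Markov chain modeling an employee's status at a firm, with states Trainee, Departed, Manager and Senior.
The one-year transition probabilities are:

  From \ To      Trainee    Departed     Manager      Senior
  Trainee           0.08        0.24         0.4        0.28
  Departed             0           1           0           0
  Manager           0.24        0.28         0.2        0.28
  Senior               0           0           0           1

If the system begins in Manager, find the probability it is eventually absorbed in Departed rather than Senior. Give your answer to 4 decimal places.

Let h(s) be the probability of absorption at Departed starting from transient state s. Then h(Departed) = 1 and h(Senior) = 0. By first-step analysis:
h(Trainee) = 0.08·h(Trainee) + 0.24·1 + 0.4·h(Manager) + 0.28·0
h(Manager) = 0.24·h(Trainee) + 0.28·1 + 0.2·h(Manager) + 0.28·0
Solving: h(Trainee) = 0.4750, h(Manager) = 0.4925.
Starting from Manager, the probability is 0.4925.

0.4925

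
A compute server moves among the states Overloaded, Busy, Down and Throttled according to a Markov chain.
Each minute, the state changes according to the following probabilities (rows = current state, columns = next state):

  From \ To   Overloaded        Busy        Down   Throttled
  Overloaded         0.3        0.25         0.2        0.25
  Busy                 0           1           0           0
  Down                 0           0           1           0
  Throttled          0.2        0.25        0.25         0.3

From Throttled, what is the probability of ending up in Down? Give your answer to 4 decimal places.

Let h(s) be the probability of absorption at Down starting from transient state s. Then h(Down) = 1 and h(Busy) = 0. By first-step analysis:
h(Overloaded) = 0.3·h(Overloaded) + 0.25·0 + 0.2·1 + 0.25·h(Throttled)
h(Throttled) = 0.2·h(Overloaded) + 0.25·0 + 0.25·1 + 0.3·h(Throttled)
Solving: h(Overloaded) = 0.4602, h(Throttled) = 0.4886.
Starting from Throttled, the probability is 0.4886.

0.4886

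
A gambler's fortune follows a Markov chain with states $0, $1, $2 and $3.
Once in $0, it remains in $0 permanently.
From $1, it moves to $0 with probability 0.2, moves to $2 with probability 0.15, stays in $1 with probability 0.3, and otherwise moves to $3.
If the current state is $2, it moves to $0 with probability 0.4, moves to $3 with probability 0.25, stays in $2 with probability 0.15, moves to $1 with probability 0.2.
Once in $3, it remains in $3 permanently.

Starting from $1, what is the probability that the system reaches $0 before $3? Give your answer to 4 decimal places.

Let h(s) be the probability of absorption at $0 starting from transient state s. Then h($0) = 1 and h($3) = 0. By first-step analysis:
h($1) = 0.2·1 + 0.3·h($1) + 0.15·h($2) + 0.35·0
h($2) = 0.4·1 + 0.2·h($1) + 0.15·h($2) + 0.25·0
Solving: h($1) = 0.4071, h($2) = 0.5664.
Starting from $1, the probability is 0.4071.

0.4071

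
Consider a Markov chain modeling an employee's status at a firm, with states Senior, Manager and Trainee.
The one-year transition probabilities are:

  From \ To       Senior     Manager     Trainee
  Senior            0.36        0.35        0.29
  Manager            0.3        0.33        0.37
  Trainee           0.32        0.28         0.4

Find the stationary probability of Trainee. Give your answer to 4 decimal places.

0.3545

Let the stationary distribution be π with π = πP and π_1 + π_2 + π_3 = 1.
π_1 = 0.36·π_1 + 0.3·π_2 + 0.32·π_3
π_2 = 0.35·π_1 + 0.33·π_2 + 0.28·π_3
Solving with the normalization constraint gives π = (0.3267, 0.3188, 0.3545).
So the stationary probability of Trainee is 0.3545.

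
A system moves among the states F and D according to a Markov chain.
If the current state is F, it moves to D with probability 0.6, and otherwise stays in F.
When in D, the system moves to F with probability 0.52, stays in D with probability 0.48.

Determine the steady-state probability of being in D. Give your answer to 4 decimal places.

0.5357

Let the stationary distribution be π with π = πP and π_1 + π_2 = 1.
π_1 = 0.4·π_1 + 0.52·π_2
Solving with the normalization constraint gives π = (0.4643, 0.5357).
So the stationary probability of D is 0.5357.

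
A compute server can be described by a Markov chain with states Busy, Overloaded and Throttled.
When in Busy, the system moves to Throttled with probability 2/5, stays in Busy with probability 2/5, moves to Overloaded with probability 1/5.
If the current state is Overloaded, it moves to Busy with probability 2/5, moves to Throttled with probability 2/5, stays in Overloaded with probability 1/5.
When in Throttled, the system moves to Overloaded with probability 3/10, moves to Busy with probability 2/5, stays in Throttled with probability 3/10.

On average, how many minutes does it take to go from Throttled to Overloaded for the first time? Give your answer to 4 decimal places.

3.8462

Let t(s) be the expected number of minutes to first reach Overloaded from state s, with t(Overloaded) = 0. Conditioning on the first minute:
t(Busy) = 1 + 0.4·t(Busy) + 0.4·t(Throttled)
t(Throttled) = 1 + 0.4·t(Busy) + 0.3·t(Throttled)
Solving: t(Busy) = 4.2308, t(Throttled) = 3.8462.
Expected minutes from Throttled to Overloaded: 3.8462.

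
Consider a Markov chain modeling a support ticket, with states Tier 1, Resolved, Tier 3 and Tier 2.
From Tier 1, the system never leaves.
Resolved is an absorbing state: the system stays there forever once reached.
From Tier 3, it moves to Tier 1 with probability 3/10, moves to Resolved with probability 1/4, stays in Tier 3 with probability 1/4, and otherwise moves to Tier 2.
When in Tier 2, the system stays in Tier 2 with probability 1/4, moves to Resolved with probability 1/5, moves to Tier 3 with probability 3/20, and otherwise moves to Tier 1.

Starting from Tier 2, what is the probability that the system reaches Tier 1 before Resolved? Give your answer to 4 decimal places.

Let h(s) be the probability of absorption at Tier 1 starting from transient state s. Then h(Tier 1) = 1 and h(Resolved) = 0. By first-step analysis:
h(Tier 3) = 0.3·1 + 0.25·0 + 0.25·h(Tier 3) + 0.2·h(Tier 2)
h(Tier 2) = 0.4·1 + 0.2·0 + 0.15·h(Tier 3) + 0.25·h(Tier 2)
Solving: h(Tier 3) = 0.5728, h(Tier 2) = 0.6479.
Starting from Tier 2, the probability is 0.6479.

0.6479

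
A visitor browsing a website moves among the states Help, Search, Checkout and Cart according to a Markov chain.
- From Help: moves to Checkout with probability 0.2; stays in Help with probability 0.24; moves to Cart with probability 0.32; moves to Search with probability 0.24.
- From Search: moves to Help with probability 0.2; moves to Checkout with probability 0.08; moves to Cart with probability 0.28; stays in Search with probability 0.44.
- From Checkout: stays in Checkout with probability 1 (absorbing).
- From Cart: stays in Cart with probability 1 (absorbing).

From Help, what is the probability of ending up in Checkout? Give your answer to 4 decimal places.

0.3475

Let h(s) be the probability of absorption at Checkout starting from transient state s. Then h(Checkout) = 1 and h(Cart) = 0. By first-step analysis:
h(Help) = 0.24·h(Help) + 0.24·h(Search) + 0.2·1 + 0.32·0
h(Search) = 0.2·h(Help) + 0.44·h(Search) + 0.08·1 + 0.28·0
Solving: h(Help) = 0.3475, h(Search) = 0.2669.
Starting from Help, the probability is 0.3475.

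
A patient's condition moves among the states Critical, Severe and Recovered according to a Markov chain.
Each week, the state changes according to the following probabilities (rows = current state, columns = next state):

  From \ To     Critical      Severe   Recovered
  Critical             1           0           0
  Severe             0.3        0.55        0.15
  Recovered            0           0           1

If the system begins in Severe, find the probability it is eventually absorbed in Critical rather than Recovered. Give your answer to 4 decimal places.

Let h(s) be the probability of absorption at Critical starting from transient state s. Then h(Critical) = 1 and h(Recovered) = 0. By first-step analysis:
h(Severe) = 0.3·1 + 0.55·h(Severe) + 0.15·0
Solving: h(Severe) = 0.6667.
Starting from Severe, the probability is 0.6667.

0.6667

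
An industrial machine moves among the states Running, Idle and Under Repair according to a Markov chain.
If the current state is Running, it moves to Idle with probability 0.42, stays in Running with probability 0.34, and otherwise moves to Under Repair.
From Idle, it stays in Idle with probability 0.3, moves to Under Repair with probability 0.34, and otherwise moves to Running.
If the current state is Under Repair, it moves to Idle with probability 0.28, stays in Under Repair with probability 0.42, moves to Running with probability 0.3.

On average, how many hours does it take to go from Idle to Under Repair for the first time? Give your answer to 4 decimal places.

Let t(s) be the expected number of hours to first reach Under Repair from state s, with t(Under Repair) = 0. Conditioning on the first hour:
t(Running) = 1 + 0.34·t(Running) + 0.42·t(Idle)
t(Idle) = 1 + 0.36·t(Running) + 0.3·t(Idle)
Solving: t(Running) = 3.6036, t(Idle) = 3.2819.
Expected hours from Idle to Under Repair: 3.2819.

3.2819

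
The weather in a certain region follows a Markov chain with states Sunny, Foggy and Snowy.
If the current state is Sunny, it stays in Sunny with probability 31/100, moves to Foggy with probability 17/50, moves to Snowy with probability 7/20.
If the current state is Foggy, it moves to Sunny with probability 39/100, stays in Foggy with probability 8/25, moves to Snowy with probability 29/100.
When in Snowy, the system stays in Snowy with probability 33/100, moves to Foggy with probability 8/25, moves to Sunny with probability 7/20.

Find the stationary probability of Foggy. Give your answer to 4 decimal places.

0.3270

Let the stationary distribution be π with π = πP and π_1 + π_2 + π_3 = 1.
π_1 = 0.31·π_1 + 0.39·π_2 + 0.35·π_3
π_2 = 0.34·π_1 + 0.32·π_2 + 0.32·π_3
Solving with the normalization constraint gives π = (0.3491, 0.3270, 0.3239).
So the stationary probability of Foggy is 0.3270.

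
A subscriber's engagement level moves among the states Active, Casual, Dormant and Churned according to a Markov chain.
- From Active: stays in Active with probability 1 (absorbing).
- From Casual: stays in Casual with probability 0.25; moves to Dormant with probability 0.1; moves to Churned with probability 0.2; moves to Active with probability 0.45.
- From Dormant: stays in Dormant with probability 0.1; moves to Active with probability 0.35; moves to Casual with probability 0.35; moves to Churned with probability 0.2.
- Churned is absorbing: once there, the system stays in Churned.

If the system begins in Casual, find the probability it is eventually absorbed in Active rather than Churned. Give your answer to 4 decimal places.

Let h(s) be the probability of absorption at Active starting from transient state s. Then h(Active) = 1 and h(Churned) = 0. By first-step analysis:
h(Casual) = 0.45·1 + 0.25·h(Casual) + 0.1·h(Dormant) + 0.2·0
h(Dormant) = 0.35·1 + 0.35·h(Casual) + 0.1·h(Dormant) + 0.2·0
Solving: h(Casual) = 0.6875, h(Dormant) = 0.6563.
Starting from Casual, the probability is 0.6875.

0.6875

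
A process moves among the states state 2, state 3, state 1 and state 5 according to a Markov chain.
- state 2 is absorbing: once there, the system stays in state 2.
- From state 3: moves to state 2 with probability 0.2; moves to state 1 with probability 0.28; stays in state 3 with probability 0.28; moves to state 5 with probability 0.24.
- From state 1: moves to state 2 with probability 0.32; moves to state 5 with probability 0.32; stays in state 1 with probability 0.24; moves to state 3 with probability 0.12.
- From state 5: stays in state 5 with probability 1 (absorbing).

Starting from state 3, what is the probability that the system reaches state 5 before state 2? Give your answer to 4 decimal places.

Let h(s) be the probability of absorption at state 5 starting from transient state s. Then h(state 5) = 1 and h(state 2) = 0. By first-step analysis:
h(state 3) = 0.2·0 + 0.28·h(state 3) + 0.28·h(state 1) + 0.24·1
h(state 1) = 0.32·0 + 0.12·h(state 3) + 0.24·h(state 1) + 0.32·1
Solving: h(state 3) = 0.5296, h(state 1) = 0.5047.
Starting from state 3, the probability is 0.5296.

0.5296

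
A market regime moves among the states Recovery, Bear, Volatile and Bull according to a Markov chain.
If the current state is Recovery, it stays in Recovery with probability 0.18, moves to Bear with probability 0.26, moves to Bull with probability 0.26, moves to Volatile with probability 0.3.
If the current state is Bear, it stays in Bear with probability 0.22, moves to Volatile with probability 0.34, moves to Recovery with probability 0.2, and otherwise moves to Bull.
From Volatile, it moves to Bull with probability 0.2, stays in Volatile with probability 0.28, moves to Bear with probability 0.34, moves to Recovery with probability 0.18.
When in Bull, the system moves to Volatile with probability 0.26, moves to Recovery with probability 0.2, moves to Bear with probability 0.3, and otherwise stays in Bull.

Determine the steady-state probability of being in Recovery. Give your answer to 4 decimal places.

Let the stationary distribution be π with π = πP and π_1 + π_2 + π_3 + π_4 = 1.
π_1 = 0.18·π_1 + 0.2·π_2 + 0.18·π_3 + 0.2·π_4
π_2 = 0.26·π_1 + 0.22·π_2 + 0.34·π_3 + 0.3·π_4
π_3 = 0.3·π_1 + 0.34·π_2 + 0.28·π_3 + 0.26·π_4
Solving with the normalization constraint gives π = (0.1903, 0.2817, 0.2961, 0.2320).
So the stationary probability of Recovery is 0.1903.

0.1903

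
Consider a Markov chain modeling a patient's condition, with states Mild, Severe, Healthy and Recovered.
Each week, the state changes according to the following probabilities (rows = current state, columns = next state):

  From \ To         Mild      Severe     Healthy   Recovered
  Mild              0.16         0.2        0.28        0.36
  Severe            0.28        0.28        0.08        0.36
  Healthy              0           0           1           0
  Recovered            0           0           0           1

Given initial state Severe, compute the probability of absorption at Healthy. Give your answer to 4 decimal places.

0.2653

Let h(s) be the probability of absorption at Healthy starting from transient state s. Then h(Healthy) = 1 and h(Recovered) = 0. By first-step analysis:
h(Mild) = 0.16·h(Mild) + 0.2·h(Severe) + 0.28·1 + 0.36·0
h(Severe) = 0.28·h(Mild) + 0.28·h(Severe) + 0.08·1 + 0.36·0
Solving: h(Mild) = 0.3965, h(Severe) = 0.2653.
Starting from Severe, the probability is 0.2653.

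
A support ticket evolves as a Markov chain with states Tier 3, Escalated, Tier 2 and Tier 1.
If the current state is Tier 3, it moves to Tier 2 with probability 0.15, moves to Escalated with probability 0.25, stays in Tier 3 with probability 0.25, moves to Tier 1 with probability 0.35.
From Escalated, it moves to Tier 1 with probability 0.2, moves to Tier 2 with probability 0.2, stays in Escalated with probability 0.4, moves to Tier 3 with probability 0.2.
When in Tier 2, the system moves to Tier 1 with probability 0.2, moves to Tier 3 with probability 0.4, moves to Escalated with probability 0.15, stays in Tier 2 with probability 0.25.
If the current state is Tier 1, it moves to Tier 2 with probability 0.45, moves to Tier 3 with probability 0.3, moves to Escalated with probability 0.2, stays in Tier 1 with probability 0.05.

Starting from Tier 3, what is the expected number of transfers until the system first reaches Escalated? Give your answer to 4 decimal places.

4.6889

Let t(s) be the expected number of transfers to first reach Escalated from state s, with t(Escalated) = 0. Conditioning on the first transfer:
t(Tier 3) = 1 + 0.25·t(Tier 3) + 0.15·t(Tier 2) + 0.35·t(Tier 1)
t(Tier 2) = 1 + 0.4·t(Tier 3) + 0.25·t(Tier 2) + 0.2·t(Tier 1)
t(Tier 1) = 1 + 0.3·t(Tier 3) + 0.45·t(Tier 2) + 0.05·t(Tier 1)
Solving: t(Tier 3) = 4.6889, t(Tier 2) = 5.1616, t(Tier 1) = 4.9783.
Expected transfers from Tier 3 to Escalated: 4.6889.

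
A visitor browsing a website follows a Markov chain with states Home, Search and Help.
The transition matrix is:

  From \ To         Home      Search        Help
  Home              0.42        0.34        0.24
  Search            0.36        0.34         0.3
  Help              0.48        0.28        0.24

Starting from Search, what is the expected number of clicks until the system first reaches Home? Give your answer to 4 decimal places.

2.5383

Let t(s) be the expected number of clicks to first reach Home from state s, with t(Home) = 0. Conditioning on the first click:
t(Search) = 1 + 0.34·t(Search) + 0.3·t(Help)
t(Help) = 1 + 0.28·t(Search) + 0.24·t(Help)
Solving: t(Search) = 2.5383, t(Help) = 2.2510.
Expected clicks from Search to Home: 2.5383.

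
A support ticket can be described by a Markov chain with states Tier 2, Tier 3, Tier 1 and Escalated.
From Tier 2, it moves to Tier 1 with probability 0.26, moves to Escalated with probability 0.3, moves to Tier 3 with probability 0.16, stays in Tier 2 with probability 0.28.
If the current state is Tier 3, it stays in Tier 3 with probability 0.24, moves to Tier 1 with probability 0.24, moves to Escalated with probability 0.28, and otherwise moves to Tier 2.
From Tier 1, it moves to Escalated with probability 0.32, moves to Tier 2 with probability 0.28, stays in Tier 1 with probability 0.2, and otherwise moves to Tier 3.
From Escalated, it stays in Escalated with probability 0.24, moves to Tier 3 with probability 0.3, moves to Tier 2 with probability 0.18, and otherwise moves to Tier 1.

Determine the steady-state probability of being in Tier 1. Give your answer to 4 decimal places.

0.2463

Let the stationary distribution be π with π = πP and π_1 + π_2 + π_3 + π_4 = 1.
π_1 = 0.28·π_1 + 0.24·π_2 + 0.28·π_3 + 0.18·π_4
π_2 = 0.16·π_1 + 0.24·π_2 + 0.2·π_3 + 0.3·π_4
π_3 = 0.26·π_1 + 0.24·π_2 + 0.2·π_3 + 0.28·π_4
Solving with the normalization constraint gives π = (0.2426, 0.2277, 0.2463, 0.2834).
So the stationary probability of Tier 1 is 0.2463.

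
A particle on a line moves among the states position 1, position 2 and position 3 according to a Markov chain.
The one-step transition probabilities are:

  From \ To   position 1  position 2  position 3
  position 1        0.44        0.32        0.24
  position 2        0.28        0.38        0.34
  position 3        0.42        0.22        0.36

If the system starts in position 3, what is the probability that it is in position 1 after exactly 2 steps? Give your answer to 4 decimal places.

Sum over the intermediate state after 1 step:
P = P(position 3→position 1)·P(position 1→position 1) + P(position 3→position 2)·P(position 2→position 1) + P(position 3→position 3)·P(position 3→position 1)
  = 0.42×0.44 + 0.22×0.28 + 0.36×0.42
  = 0.1848 + 0.0616 + 0.1512 = 0.3976

0.3976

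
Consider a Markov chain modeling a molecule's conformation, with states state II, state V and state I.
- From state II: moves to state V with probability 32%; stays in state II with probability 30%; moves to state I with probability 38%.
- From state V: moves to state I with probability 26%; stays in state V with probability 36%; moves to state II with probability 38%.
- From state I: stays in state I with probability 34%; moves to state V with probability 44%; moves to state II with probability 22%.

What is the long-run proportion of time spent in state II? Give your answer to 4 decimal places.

0.3041

Let the stationary distribution be π with π = πP and π_1 + π_2 + π_3 = 1.
π_1 = 0.3·π_1 + 0.38·π_2 + 0.22·π_3
π_2 = 0.32·π_1 + 0.36·π_2 + 0.44·π_3
Solving with the normalization constraint gives π = (0.3041, 0.3736, 0.3223).
So the stationary probability of state II is 0.3041.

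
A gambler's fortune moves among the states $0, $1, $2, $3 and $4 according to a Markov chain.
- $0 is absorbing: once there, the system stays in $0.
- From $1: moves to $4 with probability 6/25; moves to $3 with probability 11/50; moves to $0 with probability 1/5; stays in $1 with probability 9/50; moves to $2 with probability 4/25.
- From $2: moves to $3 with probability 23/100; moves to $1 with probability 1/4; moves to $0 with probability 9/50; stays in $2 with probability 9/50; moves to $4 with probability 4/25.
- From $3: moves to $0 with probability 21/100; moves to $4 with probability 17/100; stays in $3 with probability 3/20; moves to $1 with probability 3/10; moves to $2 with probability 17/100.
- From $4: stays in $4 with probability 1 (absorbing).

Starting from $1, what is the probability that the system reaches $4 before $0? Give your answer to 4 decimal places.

Let h(s) be the probability of absorption at $4 starting from transient state s. Then h($4) = 1 and h($0) = 0. By first-step analysis:
h($1) = 0.2·0 + 0.18·h($1) + 0.16·h($2) + 0.22·h($3) + 0.24·1
h($2) = 0.18·0 + 0.25·h($1) + 0.18·h($2) + 0.23·h($3) + 0.16·1
h($3) = 0.21·0 + 0.3·h($1) + 0.17·h($2) + 0.15·h($3) + 0.17·1
Solving: h($1) = 0.5164, h($2) = 0.4871, h($3) = 0.4797.
Starting from $1, the probability is 0.5164.

0.5164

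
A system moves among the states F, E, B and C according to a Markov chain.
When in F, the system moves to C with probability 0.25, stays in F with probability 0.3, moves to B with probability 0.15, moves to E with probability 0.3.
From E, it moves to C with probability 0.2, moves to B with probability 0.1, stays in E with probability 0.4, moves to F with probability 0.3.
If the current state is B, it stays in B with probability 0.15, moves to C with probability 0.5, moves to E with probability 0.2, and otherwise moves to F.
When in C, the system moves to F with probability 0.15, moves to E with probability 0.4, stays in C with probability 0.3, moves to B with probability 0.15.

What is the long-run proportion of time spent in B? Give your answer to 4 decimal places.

0.1325

Let the stationary distribution be π with π = πP and π_1 + π_2 + π_3 + π_4 = 1.
π_1 = 0.3·π_1 + 0.3·π_2 + 0.15·π_3 + 0.15·π_4
π_2 = 0.3·π_1 + 0.4·π_2 + 0.2·π_3 + 0.4·π_4
π_3 = 0.15·π_1 + 0.1·π_2 + 0.15·π_3 + 0.15·π_4
Solving with the normalization constraint gives π = (0.2382, 0.3497, 0.1325, 0.2796).
So the stationary probability of B is 0.1325.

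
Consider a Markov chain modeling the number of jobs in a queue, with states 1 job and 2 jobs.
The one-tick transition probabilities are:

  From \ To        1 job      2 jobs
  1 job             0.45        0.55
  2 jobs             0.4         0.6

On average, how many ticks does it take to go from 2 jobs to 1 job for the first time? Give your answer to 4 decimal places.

2.5000

Let t(s) be the expected number of ticks to first reach 1 job from state s, with t(1 job) = 0. Conditioning on the first tick:
t(2 jobs) = 1 + 0.6·t(2 jobs)
Solving: t(2 jobs) = 2.5000.
Expected ticks from 2 jobs to 1 job: 2.5000.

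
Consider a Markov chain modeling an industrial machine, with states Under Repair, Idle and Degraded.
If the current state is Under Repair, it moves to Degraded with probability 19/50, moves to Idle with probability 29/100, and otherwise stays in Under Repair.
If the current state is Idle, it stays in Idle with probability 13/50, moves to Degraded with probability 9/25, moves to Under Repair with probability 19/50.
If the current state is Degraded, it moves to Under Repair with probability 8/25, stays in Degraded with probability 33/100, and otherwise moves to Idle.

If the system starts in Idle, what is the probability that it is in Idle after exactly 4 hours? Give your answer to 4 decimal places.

Propagate the distribution vector 4 hours from Idle.
After 0 hours: (0.0000, 1.0000, 0.0000)
After 1 hour: (0.3800, 0.2600, 0.3600)
After 2 hours: (0.3394, 0.3038, 0.3568)
After 3 hours: (0.3416, 0.3023, 0.3561)
After 4 hours: (0.3416, 0.3023, 0.3561)
P(in Idle after 4 hours) = 0.3023

0.3023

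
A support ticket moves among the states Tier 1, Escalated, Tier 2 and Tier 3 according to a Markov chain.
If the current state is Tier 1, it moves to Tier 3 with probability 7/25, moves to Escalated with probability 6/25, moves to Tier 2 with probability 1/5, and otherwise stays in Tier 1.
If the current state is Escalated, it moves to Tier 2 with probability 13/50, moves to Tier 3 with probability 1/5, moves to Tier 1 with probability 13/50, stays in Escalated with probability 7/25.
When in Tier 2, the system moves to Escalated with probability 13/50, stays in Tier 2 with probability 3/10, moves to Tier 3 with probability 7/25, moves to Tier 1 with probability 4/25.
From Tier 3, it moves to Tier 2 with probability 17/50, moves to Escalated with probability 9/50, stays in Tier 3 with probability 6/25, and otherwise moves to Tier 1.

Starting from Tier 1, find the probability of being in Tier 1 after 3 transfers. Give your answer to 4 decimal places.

Propagate the distribution vector 3 transfers from Tier 1.
After 0 transfers: (1.0000, 0.0000, 0.0000, 0.0000)
After 1 transfer: (0.2800, 0.2400, 0.2000, 0.2800)
After 2 transfers: (0.2400, 0.2368, 0.2736, 0.2496)
After 3 transfers: (0.2324, 0.2400, 0.2765, 0.2511)
P(in Tier 1 after 3 transfers) = 0.2324

0.2324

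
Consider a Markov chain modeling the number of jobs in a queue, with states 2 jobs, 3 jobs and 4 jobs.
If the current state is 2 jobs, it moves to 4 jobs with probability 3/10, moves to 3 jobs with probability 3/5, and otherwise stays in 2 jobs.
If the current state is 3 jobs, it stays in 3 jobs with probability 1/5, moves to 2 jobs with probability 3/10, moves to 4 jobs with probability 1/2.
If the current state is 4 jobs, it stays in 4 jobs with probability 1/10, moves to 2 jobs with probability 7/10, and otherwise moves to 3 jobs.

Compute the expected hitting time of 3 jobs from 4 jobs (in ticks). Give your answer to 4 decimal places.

2.6667

Let t(s) be the expected number of ticks to first reach 3 jobs from state s, with t(3 jobs) = 0. Conditioning on the first tick:
t(2 jobs) = 1 + 0.1·t(2 jobs) + 0.3·t(4 jobs)
t(4 jobs) = 1 + 0.7·t(2 jobs) + 0.1·t(4 jobs)
Solving: t(2 jobs) = 2.0000, t(4 jobs) = 2.6667.
Expected ticks from 4 jobs to 3 jobs: 2.6667.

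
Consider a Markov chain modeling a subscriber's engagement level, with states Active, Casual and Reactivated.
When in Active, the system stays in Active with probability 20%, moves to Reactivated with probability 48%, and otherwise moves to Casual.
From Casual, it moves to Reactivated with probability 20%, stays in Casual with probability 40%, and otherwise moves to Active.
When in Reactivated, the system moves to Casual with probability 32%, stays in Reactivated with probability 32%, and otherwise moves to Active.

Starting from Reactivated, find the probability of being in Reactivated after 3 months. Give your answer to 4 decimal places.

Propagate the distribution vector 3 months from Reactivated.
After 0 months: (0.0000, 0.0000, 1.0000)
After 1 month: (0.3600, 0.3200, 0.3200)
After 2 months: (0.3152, 0.3456, 0.3392)
After 3 months: (0.3234, 0.3476, 0.3290)
P(in Reactivated after 3 months) = 0.3290

0.3290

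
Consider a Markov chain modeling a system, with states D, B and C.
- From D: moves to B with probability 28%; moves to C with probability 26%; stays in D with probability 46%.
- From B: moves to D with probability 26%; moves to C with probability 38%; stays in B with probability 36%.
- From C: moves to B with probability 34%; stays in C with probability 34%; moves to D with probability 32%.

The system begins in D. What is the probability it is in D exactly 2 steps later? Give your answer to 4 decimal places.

0.3676

Sum over the intermediate state after 1 step:
P = P(D→D)·P(D→D) + P(D→B)·P(B→D) + P(D→C)·P(C→D)
  = 0.46×0.46 + 0.28×0.26 + 0.26×0.32
  = 0.2116 + 0.0728 + 0.0832 = 0.3676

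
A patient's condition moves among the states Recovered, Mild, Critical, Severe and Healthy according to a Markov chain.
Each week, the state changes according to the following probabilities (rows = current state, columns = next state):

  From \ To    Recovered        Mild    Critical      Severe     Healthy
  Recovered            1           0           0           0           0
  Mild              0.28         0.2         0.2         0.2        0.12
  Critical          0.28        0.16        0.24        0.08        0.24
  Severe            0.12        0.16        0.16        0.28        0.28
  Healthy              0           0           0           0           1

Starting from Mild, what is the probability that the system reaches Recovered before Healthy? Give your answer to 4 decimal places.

Let h(s) be the probability of absorption at Recovered starting from transient state s. Then h(Recovered) = 1 and h(Healthy) = 0. By first-step analysis:
h(Mild) = 0.28·1 + 0.2·h(Mild) + 0.2·h(Critical) + 0.2·h(Severe) + 0.12·0
h(Critical) = 0.28·1 + 0.16·h(Mild) + 0.24·h(Critical) + 0.08·h(Severe) + 0.24·0
h(Severe) = 0.12·1 + 0.16·h(Mild) + 0.16·h(Critical) + 0.28·h(Severe) + 0.28·0
Solving: h(Mild) = 0.5881, h(Critical) = 0.5361, h(Severe) = 0.4165.
Starting from Mild, the probability is 0.5881.

0.5881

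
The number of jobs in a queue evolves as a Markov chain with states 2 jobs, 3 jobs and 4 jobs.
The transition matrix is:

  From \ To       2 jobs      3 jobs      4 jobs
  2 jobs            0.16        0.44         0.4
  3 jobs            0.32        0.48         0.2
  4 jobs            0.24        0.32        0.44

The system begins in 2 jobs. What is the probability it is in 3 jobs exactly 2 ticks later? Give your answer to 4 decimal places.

0.4096

Sum over the intermediate state after 1 tick:
P = P(2 jobs→2 jobs)·P(2 jobs→3 jobs) + P(2 jobs→3 jobs)·P(3 jobs→3 jobs) + P(2 jobs→4 jobs)·P(4 jobs→3 jobs)
  = 0.16×0.44 + 0.44×0.48 + 0.4×0.32
  = 0.0704 + 0.2112 + 0.1280 = 0.4096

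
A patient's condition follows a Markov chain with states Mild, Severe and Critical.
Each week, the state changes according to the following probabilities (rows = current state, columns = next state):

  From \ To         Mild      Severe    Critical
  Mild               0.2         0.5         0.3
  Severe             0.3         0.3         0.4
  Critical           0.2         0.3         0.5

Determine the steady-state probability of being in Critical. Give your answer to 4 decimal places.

0.4184

Let the stationary distribution be π with π = πP and π_1 + π_2 + π_3 = 1.
π_1 = 0.2·π_1 + 0.3·π_2 + 0.2·π_3
π_2 = 0.5·π_1 + 0.3·π_2 + 0.3·π_3
Solving with the normalization constraint gives π = (0.2347, 0.3469, 0.4184).
So the stationary probability of Critical is 0.4184.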